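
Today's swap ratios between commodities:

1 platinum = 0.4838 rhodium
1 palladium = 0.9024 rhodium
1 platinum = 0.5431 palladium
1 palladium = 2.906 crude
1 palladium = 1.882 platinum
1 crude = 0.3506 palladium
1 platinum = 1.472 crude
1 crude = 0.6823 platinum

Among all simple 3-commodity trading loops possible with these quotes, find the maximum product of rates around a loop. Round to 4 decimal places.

platinum→palladium→crude→platinum: 0.5431 × 2.906 × 0.6823 = 1.07684
platinum→crude→palladium→platinum: 1.472 × 0.3506 × 1.882 = 0.97127
Maximum is platinum→palladium→crude→platinum at 1.0768; arbitrage exists.

1.0768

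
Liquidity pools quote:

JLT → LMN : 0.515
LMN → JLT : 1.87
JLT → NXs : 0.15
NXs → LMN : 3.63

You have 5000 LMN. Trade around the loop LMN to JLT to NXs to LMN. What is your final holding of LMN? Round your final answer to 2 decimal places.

5000 LMN × 1.87 = 9350 JLT
9350 JLT × 0.15 = 1402.5 NXs
1402.5 NXs × 3.63 = 5091.075 LMN

5091.08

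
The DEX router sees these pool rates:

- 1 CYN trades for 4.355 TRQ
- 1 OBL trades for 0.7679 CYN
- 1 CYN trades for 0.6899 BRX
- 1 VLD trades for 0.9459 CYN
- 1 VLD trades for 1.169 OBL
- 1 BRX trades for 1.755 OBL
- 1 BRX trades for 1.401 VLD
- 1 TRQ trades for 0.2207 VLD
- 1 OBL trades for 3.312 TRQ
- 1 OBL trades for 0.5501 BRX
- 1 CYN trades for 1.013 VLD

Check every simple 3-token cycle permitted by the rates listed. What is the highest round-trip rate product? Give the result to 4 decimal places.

0.9298

BRX→OBL→CYN→BRX: 1.755 × 0.7679 × 0.6899 = 0.92975
BRX→VLD→CYN→BRX: 1.401 × 0.9459 × 0.6899 = 0.91426
CYN→VLD→OBL→CYN: 1.013 × 1.169 × 0.7679 = 0.90934
CYN→TRQ→VLD→CYN: 4.355 × 0.2207 × 0.9459 = 0.90915
BRX→VLD→OBL→BRX: 1.401 × 1.169 × 0.5501 = 0.90094
VLD→OBL→TRQ→VLD: 1.169 × 3.312 × 0.2207 = 0.85449
Maximum is BRX→OBL→CYN→BRX at 0.9298; no arbitrage — every cycle loses value.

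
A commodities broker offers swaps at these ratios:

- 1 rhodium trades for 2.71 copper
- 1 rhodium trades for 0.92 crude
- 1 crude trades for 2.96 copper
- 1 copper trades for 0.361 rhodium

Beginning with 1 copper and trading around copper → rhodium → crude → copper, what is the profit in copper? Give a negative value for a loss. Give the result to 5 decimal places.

-0.01692

1 copper × 0.361 = 0.361 rhodium
0.361 rhodium × 0.92 = 0.33212 crude
0.33212 crude × 2.96 = 0.9830752 copper
Net change: 0.9830752 − 1 = -0.0169248 copper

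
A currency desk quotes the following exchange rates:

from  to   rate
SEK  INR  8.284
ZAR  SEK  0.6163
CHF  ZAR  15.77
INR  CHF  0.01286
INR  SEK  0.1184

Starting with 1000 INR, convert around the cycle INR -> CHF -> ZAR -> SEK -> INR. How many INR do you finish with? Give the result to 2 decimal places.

1035.39

1000 INR × 0.01286 = 12.86 CHF
12.86 CHF × 15.77 = 202.8022 ZAR
202.8022 ZAR × 0.6163 = 124.98699586 SEK
124.98699586 SEK × 8.284 = 1035.39227370424 INR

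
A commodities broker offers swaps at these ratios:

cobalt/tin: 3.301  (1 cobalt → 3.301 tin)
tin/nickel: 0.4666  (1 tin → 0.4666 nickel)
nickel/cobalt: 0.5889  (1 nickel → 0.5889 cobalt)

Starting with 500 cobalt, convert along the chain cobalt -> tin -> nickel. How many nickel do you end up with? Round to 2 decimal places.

770.12

500 cobalt × 3.301 = 1650.5 tin
1650.5 tin × 0.4666 = 770.1233 nickel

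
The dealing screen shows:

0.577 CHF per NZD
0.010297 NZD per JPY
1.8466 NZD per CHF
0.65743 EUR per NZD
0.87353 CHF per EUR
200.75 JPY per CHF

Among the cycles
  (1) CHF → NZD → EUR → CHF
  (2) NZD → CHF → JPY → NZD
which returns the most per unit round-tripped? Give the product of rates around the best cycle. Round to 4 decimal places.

(1) 1.8466 × 0.65743 × 0.87353 = 1.06047
(2) 0.577 × 200.75 × 0.010297 = 1.19273
Highest is cycle (2) at 1.1927 (>1, arbitrage).

1.1927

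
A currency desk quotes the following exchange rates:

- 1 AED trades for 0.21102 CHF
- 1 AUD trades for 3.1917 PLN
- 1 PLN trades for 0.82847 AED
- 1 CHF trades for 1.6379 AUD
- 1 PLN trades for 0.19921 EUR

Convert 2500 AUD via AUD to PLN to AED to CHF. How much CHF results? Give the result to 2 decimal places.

2500 AUD × 3.1917 = 7979.25 PLN
7979.25 PLN × 0.82847 = 6610.5692475 AED
6610.5692475 AED × 0.21102 = 1394.96232260745 CHF

1394.96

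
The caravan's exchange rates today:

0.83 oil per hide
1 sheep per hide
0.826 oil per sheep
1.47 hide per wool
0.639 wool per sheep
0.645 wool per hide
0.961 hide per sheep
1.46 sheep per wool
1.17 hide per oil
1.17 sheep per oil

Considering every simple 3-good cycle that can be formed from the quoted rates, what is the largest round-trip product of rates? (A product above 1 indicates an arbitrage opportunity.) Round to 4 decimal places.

0.9664

hide→sheep→oil→hide: 1 × 0.826 × 1.17 = 0.96642
hide→sheep→wool→hide: 1 × 0.639 × 1.47 = 0.93933
hide→oil→sheep→hide: 0.83 × 1.17 × 0.961 = 0.93323
hide→wool→sheep→hide: 0.645 × 1.46 × 0.961 = 0.90497
Maximum is hide→sheep→oil→hide at 0.9664; no arbitrage — every cycle loses value.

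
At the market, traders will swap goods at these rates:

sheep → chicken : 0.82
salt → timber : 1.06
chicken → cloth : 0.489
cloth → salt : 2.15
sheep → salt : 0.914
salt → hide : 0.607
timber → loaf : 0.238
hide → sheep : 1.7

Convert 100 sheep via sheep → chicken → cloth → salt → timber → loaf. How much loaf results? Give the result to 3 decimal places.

21.749

100 sheep × 0.82 = 82 chicken
82 chicken × 0.489 = 40.098 cloth
40.098 cloth × 2.15 = 86.2107 salt
86.2107 salt × 1.06 = 91.383342 timber
91.383342 timber × 0.238 = 21.749235396 loaf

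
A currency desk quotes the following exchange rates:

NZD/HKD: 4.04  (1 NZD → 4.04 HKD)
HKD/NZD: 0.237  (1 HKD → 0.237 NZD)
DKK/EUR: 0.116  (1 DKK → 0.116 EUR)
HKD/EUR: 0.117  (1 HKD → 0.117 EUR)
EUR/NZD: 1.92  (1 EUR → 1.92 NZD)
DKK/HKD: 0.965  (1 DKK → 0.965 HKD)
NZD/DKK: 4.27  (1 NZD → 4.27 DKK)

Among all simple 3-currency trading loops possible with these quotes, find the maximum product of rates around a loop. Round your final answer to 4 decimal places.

DKK→HKD→NZD→DKK: 0.965 × 0.237 × 4.27 = 0.97657
DKK→EUR→NZD→DKK: 0.116 × 1.92 × 4.27 = 0.95101
EUR→NZD→HKD→EUR: 1.92 × 4.04 × 0.117 = 0.90755
Maximum is DKK→HKD→NZD→DKK at 0.9766; no arbitrage — every cycle loses value.

0.9766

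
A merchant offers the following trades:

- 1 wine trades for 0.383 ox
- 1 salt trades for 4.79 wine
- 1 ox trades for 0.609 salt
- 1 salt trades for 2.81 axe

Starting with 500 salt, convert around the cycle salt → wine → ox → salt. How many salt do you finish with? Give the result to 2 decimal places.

558.63

500 salt × 4.79 = 2395 wine
2395 wine × 0.383 = 917.285 ox
917.285 ox × 0.609 = 558.626565 salt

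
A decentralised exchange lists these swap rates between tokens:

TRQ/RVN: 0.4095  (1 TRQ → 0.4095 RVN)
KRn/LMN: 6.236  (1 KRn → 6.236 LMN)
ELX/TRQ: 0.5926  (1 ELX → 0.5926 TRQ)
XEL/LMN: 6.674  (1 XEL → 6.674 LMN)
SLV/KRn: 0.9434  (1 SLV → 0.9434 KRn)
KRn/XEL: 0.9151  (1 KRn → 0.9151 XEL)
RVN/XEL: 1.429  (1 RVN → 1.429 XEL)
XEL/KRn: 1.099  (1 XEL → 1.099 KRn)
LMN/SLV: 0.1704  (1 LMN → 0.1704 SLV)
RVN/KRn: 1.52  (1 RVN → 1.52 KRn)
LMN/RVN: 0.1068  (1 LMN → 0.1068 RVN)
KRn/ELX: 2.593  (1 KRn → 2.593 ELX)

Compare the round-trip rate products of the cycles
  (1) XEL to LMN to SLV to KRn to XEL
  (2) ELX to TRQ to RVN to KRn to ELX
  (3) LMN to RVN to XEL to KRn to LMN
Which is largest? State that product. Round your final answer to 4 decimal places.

1.0459

(1) 6.674 × 0.1704 × 0.9434 × 0.9151 = 0.98179
(2) 0.5926 × 0.4095 × 1.52 × 2.593 = 0.95645
(3) 0.1068 × 1.429 × 1.099 × 6.236 = 1.04594
Highest is cycle (3) at 1.0459 (>1, arbitrage).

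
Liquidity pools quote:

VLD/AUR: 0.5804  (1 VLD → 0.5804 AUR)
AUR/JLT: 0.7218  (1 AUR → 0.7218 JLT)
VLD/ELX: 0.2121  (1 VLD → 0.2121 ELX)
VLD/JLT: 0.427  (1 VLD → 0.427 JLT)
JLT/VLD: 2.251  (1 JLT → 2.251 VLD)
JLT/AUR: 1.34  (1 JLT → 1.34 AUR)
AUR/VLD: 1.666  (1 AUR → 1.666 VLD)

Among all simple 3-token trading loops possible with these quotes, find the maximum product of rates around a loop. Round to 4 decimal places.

AUR→VLD→JLT→AUR: 1.666 × 0.427 × 1.34 = 0.95325
AUR→JLT→VLD→AUR: 0.7218 × 2.251 × 0.5804 = 0.94302
Maximum is AUR→VLD→JLT→AUR at 0.9533; no arbitrage — every cycle loses value.

0.9533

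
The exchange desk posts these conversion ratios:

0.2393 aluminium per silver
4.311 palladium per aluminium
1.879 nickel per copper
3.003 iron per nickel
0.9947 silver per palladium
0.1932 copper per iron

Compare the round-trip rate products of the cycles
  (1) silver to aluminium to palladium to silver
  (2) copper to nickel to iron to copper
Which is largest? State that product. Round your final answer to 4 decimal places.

1.0902

(1) 0.2393 × 4.311 × 0.9947 = 1.02615
(2) 1.879 × 3.003 × 0.1932 = 1.09016
Highest is cycle (2) at 1.0902 (>1, arbitrage).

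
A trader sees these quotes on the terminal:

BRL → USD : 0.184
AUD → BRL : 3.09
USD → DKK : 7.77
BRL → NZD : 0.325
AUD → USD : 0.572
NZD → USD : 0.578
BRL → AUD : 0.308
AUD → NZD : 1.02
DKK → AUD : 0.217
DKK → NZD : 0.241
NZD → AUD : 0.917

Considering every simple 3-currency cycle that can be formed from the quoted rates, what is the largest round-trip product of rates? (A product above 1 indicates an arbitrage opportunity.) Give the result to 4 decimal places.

NZD→USD→DKK→NZD: 0.578 × 7.77 × 0.241 = 1.08235
DKK→AUD→USD→DKK: 0.217 × 0.572 × 7.77 = 0.96444
NZD→AUD→BRL→NZD: 0.917 × 3.09 × 0.325 = 0.92090
Maximum is NZD→USD→DKK→NZD at 1.0823; arbitrage exists.

1.0823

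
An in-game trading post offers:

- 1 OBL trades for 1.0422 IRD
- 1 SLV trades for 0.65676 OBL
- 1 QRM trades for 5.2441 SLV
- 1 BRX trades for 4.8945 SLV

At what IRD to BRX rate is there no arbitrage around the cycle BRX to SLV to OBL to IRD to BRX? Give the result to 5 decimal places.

Known legs of the cycle: 4.8945 × 0.65676 × 1.0422 = 3.350164218804
For no arbitrage the full-cycle product must be 1, so the missing rate is 1 / 3.350164218804 ≈ 0.2984928.

0.29849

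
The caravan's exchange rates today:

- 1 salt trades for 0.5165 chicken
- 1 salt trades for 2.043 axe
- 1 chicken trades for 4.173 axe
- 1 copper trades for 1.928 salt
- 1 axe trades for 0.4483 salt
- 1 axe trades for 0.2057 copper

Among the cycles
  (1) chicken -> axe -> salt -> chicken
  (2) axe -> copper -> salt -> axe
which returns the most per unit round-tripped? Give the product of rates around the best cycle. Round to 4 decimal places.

0.9662

(1) 4.173 × 0.4483 × 0.5165 = 0.96625
(2) 0.2057 × 1.928 × 2.043 = 0.81023
Highest is cycle (1) at 0.9662 (≤1, no arbitrage).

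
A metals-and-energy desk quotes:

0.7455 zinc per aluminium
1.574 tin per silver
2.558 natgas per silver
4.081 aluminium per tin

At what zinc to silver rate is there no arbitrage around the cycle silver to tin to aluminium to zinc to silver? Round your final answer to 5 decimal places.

Known legs of the cycle: 1.574 × 4.081 × 0.7455 = 4.788714777
For no arbitrage the full-cycle product must be 1, so the missing rate is 1 / 4.788714777 ≈ 0.2088243.

0.20882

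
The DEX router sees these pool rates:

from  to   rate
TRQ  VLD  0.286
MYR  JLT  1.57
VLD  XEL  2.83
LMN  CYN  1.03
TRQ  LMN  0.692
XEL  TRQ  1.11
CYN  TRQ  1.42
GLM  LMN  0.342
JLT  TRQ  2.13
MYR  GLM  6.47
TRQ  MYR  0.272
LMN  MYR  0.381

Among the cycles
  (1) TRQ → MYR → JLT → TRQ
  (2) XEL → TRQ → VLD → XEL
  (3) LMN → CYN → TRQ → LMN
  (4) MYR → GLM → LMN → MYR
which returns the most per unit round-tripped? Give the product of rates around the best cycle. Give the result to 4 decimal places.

1.0121

(1) 0.272 × 1.57 × 2.13 = 0.90960
(2) 1.11 × 0.286 × 2.83 = 0.89841
(3) 1.03 × 1.42 × 0.692 = 1.01212
(4) 6.47 × 0.342 × 0.381 = 0.84305
Highest is cycle (3) at 1.0121 (>1, arbitrage).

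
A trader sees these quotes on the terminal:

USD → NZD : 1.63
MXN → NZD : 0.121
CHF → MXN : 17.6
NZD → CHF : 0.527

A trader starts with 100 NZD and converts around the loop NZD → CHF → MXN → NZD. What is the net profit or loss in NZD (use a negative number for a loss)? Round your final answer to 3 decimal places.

100 NZD × 0.527 = 52.7 CHF
52.7 CHF × 17.6 = 927.52 MXN
927.52 MXN × 0.121 = 112.22992 NZD
Net change: 112.22992 − 100 = 12.22992 NZD

12.230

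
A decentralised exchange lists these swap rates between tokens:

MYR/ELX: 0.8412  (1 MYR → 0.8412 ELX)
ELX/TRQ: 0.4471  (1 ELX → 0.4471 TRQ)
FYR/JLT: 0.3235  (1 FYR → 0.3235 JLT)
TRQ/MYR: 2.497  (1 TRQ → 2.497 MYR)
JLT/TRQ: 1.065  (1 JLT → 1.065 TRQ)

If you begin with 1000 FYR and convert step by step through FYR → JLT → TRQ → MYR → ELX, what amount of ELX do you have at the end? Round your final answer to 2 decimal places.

1000 FYR × 0.3235 = 323.5 JLT
323.5 JLT × 1.065 = 344.5275 TRQ
344.5275 TRQ × 2.497 = 860.2851675 MYR
860.2851675 MYR × 0.8412 = 723.671882901 ELX

723.67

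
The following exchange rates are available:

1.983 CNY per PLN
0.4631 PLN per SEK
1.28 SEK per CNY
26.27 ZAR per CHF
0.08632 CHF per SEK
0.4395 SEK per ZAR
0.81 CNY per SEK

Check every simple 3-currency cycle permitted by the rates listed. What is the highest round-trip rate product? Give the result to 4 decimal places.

SEK→PLN→CNY→SEK: 0.4631 × 1.983 × 1.28 = 1.17546
SEK→CHF→ZAR→SEK: 0.08632 × 26.27 × 0.4395 = 0.99662
Maximum is SEK→PLN→CNY→SEK at 1.1755; arbitrage exists.

1.1755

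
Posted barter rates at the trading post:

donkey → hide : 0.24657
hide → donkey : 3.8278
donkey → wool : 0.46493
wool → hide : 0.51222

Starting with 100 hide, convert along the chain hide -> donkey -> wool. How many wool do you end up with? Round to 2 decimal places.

177.97

100 hide × 3.8278 = 382.78 donkey
382.78 donkey × 0.46493 = 177.9659054 wool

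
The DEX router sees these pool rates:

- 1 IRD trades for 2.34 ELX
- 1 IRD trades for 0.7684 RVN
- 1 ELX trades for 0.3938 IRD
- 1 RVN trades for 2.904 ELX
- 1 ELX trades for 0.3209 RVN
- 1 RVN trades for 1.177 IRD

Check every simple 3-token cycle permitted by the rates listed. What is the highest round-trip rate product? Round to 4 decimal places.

0.8838

IRD→ELX→RVN→IRD: 2.34 × 0.3209 × 1.177 = 0.88382
IRD→RVN→ELX→IRD: 0.7684 × 2.904 × 0.3938 = 0.87874
Maximum is IRD→ELX→RVN→IRD at 0.8838; no arbitrage — every cycle loses value.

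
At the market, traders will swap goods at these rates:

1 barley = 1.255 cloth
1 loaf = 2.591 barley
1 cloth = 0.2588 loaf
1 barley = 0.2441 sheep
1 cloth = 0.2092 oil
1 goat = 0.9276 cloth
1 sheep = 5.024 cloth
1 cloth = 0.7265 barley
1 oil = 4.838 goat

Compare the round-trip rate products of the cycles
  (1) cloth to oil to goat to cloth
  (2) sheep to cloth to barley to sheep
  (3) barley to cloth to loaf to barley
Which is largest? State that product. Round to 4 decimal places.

0.9388

(1) 0.2092 × 4.838 × 0.9276 = 0.93883
(2) 5.024 × 0.7265 × 0.2441 = 0.89095
(3) 1.255 × 0.2588 × 2.591 = 0.84154
Highest is cycle (1) at 0.9388 (≤1, no arbitrage).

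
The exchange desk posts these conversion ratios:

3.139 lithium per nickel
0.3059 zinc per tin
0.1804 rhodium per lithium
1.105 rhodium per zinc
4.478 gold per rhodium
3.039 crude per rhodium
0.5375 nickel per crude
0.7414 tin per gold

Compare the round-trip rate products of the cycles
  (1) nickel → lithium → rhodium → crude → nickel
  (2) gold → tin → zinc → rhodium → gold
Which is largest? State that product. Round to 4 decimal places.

(1) 3.139 × 0.1804 × 3.039 × 0.5375 = 0.92499
(2) 0.7414 × 0.3059 × 1.105 × 4.478 = 1.12222
Highest is cycle (2) at 1.1222 (>1, arbitrage).

1.1222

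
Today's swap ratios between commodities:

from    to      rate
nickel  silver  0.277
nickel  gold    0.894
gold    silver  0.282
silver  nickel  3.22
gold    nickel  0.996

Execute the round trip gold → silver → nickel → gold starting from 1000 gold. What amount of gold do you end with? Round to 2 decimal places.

811.79

1000 gold × 0.282 = 282 silver
282 silver × 3.22 = 908.04 nickel
908.04 nickel × 0.894 = 811.78776 gold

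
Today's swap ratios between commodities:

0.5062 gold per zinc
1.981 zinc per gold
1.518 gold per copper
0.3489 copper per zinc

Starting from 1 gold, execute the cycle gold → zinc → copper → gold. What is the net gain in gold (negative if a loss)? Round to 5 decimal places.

0.04920

1 gold × 1.981 = 1.981 zinc
1.981 zinc × 0.3489 = 0.6911709 copper
0.6911709 copper × 1.518 = 1.0491974262 gold
Net change: 1.0491974262 − 1 = 0.0491974262 gold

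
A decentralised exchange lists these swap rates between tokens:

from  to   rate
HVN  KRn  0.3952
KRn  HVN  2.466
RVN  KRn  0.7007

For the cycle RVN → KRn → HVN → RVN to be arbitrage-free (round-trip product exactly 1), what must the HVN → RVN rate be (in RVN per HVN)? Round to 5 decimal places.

Known legs of the cycle: 0.7007 × 2.466 = 1.7279262
For no arbitrage the full-cycle product must be 1, so the missing rate is 1 / 1.7279262 ≈ 0.5787284.

0.57873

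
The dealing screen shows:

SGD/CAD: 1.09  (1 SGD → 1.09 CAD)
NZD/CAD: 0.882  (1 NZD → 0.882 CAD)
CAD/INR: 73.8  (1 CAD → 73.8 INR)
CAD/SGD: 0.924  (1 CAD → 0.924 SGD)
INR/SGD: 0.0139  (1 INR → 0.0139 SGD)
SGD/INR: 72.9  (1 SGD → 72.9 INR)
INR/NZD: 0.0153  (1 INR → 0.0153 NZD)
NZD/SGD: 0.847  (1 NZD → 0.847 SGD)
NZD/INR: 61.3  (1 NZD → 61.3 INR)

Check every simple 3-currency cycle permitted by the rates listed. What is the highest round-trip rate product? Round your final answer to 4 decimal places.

SGD→CAD→INR→SGD: 1.09 × 73.8 × 0.0139 = 1.11814
NZD→CAD→INR→NZD: 0.882 × 73.8 × 0.0153 = 0.99590
SGD→INR→NZD→SGD: 72.9 × 0.0153 × 0.847 = 0.94472
Maximum is SGD→CAD→INR→SGD at 1.1181; arbitrage exists.

1.1181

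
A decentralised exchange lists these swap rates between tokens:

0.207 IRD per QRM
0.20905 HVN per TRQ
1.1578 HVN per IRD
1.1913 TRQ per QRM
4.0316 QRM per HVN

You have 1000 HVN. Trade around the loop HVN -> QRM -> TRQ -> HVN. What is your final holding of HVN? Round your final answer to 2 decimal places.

1000 HVN × 4.0316 = 4031.6 QRM
4031.6 QRM × 1.1913 = 4802.84508 TRQ
4802.84508 TRQ × 0.20905 = 1004.034763974 HVN

1004.03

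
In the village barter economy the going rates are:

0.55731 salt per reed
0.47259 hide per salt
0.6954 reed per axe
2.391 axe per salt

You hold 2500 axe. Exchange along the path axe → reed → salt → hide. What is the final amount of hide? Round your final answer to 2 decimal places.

457.88

2500 axe × 0.6954 = 1738.5 reed
1738.5 reed × 0.55731 = 968.883435 salt
968.883435 salt × 0.47259 = 457.88462254665 hide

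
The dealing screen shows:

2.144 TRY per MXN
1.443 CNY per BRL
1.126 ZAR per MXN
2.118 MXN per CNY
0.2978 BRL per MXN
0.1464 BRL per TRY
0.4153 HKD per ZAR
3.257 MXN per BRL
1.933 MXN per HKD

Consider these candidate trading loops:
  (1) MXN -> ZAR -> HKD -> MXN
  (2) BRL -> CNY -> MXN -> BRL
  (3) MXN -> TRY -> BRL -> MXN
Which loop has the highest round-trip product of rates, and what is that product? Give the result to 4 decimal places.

1.0223

(1) 1.126 × 0.4153 × 1.933 = 0.90392
(2) 1.443 × 2.118 × 0.2978 = 0.91016
(3) 2.144 × 0.1464 × 3.257 = 1.02231
Highest is cycle (3) at 1.0223 (>1, arbitrage).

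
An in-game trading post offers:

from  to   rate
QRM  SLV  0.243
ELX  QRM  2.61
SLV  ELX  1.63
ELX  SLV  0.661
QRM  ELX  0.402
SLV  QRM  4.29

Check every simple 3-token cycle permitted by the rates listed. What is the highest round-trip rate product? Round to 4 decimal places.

SLV→QRM→ELX→SLV: 4.29 × 0.402 × 0.661 = 1.13995
SLV→ELX→QRM→SLV: 1.63 × 2.61 × 0.243 = 1.03379
Maximum is SLV→QRM→ELX→SLV at 1.1399; arbitrage exists.

1.1399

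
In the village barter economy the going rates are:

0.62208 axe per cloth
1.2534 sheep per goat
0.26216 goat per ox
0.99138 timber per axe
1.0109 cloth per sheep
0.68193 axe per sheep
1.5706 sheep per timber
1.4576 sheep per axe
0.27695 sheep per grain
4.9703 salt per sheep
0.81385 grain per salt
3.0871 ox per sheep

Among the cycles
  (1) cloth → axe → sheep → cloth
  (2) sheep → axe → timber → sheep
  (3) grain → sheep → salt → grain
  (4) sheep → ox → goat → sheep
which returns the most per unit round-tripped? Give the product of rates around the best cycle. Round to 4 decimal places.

1.1203

(1) 0.62208 × 1.4576 × 1.0109 = 0.91663
(2) 0.68193 × 0.99138 × 1.5706 = 1.06181
(3) 0.27695 × 4.9703 × 0.81385 = 1.12028
(4) 3.0871 × 0.26216 × 1.2534 = 1.01439
Highest is cycle (3) at 1.1203 (>1, arbitrage).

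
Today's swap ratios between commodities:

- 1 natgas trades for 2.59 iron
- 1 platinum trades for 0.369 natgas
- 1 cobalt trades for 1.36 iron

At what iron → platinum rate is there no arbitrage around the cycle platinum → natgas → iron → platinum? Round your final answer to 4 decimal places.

Known legs of the cycle: 0.369 × 2.59 = 0.95571
For no arbitrage the full-cycle product must be 1, so the missing rate is 1 / 0.95571 ≈ 1.046343.

1.0463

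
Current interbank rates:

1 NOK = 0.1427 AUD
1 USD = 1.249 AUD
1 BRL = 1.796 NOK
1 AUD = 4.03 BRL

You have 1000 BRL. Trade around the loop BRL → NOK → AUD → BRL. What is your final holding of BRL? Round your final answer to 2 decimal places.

1000 BRL × 1.796 = 1796 NOK
1796 NOK × 0.1427 = 256.2892 AUD
256.2892 AUD × 4.03 = 1032.845476 BRL

1032.85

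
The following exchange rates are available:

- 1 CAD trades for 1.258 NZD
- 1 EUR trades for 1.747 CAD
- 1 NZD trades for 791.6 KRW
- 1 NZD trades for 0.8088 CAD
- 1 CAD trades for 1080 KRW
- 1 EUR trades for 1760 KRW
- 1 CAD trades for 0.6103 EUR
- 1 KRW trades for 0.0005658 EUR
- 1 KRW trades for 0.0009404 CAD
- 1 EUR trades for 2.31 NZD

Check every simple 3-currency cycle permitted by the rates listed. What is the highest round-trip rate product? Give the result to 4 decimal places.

1.1402

CAD→EUR→NZD→CAD: 0.6103 × 2.31 × 0.8088 = 1.14024
KRW→EUR→CAD→KRW: 0.0005658 × 1.747 × 1080 = 1.06753
KRW→EUR→NZD→KRW: 0.0005658 × 2.31 × 791.6 = 1.03462
KRW→CAD→EUR→KRW: 0.0009404 × 0.6103 × 1760 = 1.01011
KRW→CAD→NZD→KRW: 0.0009404 × 1.258 × 791.6 = 0.93648
Maximum is CAD→EUR→NZD→CAD at 1.1402; arbitrage exists.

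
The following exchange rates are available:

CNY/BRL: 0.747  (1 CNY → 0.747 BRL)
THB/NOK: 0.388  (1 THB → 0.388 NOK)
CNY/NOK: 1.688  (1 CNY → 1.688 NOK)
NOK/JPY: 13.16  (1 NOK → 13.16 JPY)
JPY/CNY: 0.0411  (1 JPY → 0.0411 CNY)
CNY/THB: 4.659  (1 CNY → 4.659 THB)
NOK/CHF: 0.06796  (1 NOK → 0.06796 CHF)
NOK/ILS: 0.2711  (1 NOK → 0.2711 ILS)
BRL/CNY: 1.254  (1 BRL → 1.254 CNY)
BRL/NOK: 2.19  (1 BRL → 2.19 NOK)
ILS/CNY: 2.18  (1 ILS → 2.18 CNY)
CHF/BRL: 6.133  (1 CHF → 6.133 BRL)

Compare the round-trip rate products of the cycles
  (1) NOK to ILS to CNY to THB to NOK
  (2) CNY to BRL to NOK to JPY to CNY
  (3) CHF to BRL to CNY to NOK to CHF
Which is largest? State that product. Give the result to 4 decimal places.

(1) 0.2711 × 2.18 × 4.659 × 0.388 = 1.06834
(2) 0.747 × 2.19 × 13.16 × 0.0411 = 0.88484
(3) 6.133 × 1.254 × 1.688 × 0.06796 = 0.88226
Highest is cycle (1) at 1.0683 (>1, arbitrage).

1.0683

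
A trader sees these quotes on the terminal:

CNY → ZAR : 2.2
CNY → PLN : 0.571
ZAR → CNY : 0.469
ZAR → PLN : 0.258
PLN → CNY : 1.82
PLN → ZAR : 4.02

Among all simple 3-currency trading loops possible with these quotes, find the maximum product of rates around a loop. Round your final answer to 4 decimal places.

1.0766

ZAR→CNY→PLN→ZAR: 0.469 × 0.571 × 4.02 = 1.07655
ZAR→PLN→CNY→ZAR: 0.258 × 1.82 × 2.2 = 1.03303
Maximum is ZAR→CNY→PLN→ZAR at 1.0766; arbitrage exists.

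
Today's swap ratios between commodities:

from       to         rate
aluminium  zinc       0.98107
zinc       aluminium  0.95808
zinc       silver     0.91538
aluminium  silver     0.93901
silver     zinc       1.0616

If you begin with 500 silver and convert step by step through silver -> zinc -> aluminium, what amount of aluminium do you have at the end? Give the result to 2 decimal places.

508.55

500 silver × 1.0616 = 530.8 zinc
530.8 zinc × 0.95808 = 508.548864 aluminium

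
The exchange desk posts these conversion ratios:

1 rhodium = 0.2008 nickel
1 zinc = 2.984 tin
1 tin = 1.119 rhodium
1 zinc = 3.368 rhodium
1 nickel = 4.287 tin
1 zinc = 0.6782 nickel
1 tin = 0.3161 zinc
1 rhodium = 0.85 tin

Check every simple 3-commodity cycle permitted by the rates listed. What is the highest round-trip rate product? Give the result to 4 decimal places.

0.9633

rhodium→nickel→tin→rhodium: 0.2008 × 4.287 × 1.119 = 0.96327
zinc→nickel→tin→zinc: 0.6782 × 4.287 × 0.3161 = 0.91904
rhodium→tin→zinc→rhodium: 0.85 × 0.3161 × 3.368 = 0.90493
Maximum is rhodium→nickel→tin→rhodium at 0.9633; no arbitrage — every cycle loses value.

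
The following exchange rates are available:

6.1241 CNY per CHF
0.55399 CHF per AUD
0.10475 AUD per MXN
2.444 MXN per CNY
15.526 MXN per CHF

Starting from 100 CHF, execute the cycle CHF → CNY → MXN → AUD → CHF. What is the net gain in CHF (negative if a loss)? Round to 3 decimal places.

-13.144

100 CHF × 6.1241 = 612.41 CNY
612.41 CNY × 2.444 = 1496.73004 MXN
1496.73004 MXN × 0.10475 = 156.78247169 AUD
156.78247169 AUD × 0.55399 = 86.8559214915431 CHF
Net change: 86.8559214915431 − 100 = -13.1440785084569 CHF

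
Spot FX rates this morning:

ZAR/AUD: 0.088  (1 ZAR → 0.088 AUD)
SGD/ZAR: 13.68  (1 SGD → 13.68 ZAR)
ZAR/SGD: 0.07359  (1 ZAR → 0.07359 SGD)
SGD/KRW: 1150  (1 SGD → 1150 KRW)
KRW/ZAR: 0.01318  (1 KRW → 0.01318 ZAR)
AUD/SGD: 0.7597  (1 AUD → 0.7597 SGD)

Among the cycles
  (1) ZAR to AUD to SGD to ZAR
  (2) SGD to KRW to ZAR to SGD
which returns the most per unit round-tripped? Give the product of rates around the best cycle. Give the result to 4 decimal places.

1.1154

(1) 0.088 × 0.7597 × 13.68 = 0.91456
(2) 1150 × 0.01318 × 0.07359 = 1.11540
Highest is cycle (2) at 1.1154 (>1, arbitrage).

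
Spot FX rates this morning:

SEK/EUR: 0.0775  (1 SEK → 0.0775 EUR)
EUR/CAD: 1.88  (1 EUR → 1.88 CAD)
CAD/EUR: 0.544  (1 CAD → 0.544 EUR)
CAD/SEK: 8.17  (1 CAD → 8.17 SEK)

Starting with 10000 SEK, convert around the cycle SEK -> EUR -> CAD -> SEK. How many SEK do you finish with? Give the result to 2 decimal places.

10000 SEK × 0.0775 = 775 EUR
775 EUR × 1.88 = 1457 CAD
1457 CAD × 8.17 = 11903.69 SEK

11903.69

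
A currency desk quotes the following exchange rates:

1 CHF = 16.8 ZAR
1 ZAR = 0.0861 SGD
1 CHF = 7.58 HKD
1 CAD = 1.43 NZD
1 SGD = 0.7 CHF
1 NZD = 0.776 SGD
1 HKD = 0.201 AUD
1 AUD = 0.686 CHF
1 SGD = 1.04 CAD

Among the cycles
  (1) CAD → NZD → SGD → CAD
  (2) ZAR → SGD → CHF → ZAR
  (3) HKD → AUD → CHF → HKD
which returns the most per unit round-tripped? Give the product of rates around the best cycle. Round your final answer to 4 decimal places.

1.1541

(1) 1.43 × 0.776 × 1.04 = 1.15407
(2) 0.0861 × 0.7 × 16.8 = 1.01254
(3) 0.201 × 0.686 × 7.58 = 1.04518
Highest is cycle (1) at 1.1541 (>1, arbitrage).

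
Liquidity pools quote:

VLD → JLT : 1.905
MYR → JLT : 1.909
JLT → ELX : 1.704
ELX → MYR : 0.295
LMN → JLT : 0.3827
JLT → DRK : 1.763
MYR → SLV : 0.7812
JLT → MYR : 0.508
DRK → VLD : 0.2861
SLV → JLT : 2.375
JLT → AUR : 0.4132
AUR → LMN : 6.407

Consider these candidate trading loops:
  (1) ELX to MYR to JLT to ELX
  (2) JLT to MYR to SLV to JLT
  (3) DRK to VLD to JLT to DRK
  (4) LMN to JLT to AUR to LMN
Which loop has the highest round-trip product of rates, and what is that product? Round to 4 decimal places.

1.0131

(1) 0.295 × 1.909 × 1.704 = 0.95962
(2) 0.508 × 0.7812 × 2.375 = 0.94252
(3) 0.2861 × 1.905 × 1.763 = 0.96087
(4) 0.3827 × 0.4132 × 6.407 = 1.01315
Highest is cycle (4) at 1.0131 (>1, arbitrage).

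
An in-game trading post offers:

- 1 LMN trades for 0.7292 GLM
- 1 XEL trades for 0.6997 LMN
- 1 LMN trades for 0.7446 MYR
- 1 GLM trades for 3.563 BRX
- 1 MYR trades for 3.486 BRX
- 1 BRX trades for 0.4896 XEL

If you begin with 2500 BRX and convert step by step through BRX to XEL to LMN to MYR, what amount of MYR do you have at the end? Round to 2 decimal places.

637.70

2500 BRX × 0.4896 = 1224 XEL
1224 XEL × 0.6997 = 856.4328 LMN
856.4328 LMN × 0.7446 = 637.69986288 MYR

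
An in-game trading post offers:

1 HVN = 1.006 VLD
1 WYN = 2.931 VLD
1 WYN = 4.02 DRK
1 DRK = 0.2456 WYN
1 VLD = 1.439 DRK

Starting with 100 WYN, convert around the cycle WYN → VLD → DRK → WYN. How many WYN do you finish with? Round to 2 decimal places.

103.59

100 WYN × 2.931 = 293.1 VLD
293.1 VLD × 1.439 = 421.7709 DRK
421.7709 DRK × 0.2456 = 103.58693304 WYN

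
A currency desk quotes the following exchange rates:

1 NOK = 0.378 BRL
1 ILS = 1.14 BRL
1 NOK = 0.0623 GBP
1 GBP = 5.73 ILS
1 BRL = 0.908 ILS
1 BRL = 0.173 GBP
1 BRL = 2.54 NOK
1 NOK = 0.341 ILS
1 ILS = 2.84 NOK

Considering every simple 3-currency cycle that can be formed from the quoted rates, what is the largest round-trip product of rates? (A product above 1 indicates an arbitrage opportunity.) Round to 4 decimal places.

1.1301

BRL→GBP→ILS→BRL: 0.173 × 5.73 × 1.14 = 1.13007
NOK→GBP→ILS→NOK: 0.0623 × 5.73 × 2.84 = 1.01382
NOK→ILS→BRL→NOK: 0.341 × 1.14 × 2.54 = 0.98740
NOK→BRL→ILS→NOK: 0.378 × 0.908 × 2.84 = 0.97476
Maximum is BRL→GBP→ILS→BRL at 1.1301; arbitrage exists.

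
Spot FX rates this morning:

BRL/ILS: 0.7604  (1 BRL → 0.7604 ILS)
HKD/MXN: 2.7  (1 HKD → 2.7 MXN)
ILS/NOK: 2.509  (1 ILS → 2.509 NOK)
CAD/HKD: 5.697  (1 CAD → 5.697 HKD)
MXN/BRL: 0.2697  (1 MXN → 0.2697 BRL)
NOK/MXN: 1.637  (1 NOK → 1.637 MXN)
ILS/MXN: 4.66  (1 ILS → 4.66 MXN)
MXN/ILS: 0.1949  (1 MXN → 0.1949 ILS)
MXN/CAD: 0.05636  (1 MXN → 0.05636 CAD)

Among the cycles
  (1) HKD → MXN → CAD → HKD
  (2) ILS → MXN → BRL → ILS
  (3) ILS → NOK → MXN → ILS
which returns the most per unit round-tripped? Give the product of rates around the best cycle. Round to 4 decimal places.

0.9557

(1) 2.7 × 0.05636 × 5.697 = 0.86692
(2) 4.66 × 0.2697 × 0.7604 = 0.95567
(3) 2.509 × 1.637 × 0.1949 = 0.80050
Highest is cycle (2) at 0.9557 (≤1, no arbitrage).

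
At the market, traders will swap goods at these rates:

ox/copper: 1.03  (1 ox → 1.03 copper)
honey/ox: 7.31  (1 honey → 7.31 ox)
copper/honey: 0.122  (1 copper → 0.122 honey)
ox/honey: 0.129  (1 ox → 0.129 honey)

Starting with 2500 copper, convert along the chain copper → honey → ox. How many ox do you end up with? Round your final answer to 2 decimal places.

2229.55

2500 copper × 0.122 = 305 honey
305 honey × 7.31 = 2229.55 ox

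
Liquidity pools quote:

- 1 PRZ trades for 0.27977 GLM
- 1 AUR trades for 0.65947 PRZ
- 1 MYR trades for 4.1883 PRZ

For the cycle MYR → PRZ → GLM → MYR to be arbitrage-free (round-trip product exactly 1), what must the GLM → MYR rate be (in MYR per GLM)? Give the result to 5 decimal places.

Known legs of the cycle: 4.1883 × 0.27977 = 1.171760691
For no arbitrage the full-cycle product must be 1, so the missing rate is 1 / 1.171760691 ≈ 0.8534166.

0.85342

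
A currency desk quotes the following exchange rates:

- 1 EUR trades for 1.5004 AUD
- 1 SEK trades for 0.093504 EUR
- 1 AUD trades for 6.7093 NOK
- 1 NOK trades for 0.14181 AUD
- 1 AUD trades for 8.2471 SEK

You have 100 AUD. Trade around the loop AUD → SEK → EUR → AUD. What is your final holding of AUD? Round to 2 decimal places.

115.70

100 AUD × 8.2471 = 824.71 SEK
824.71 SEK × 0.093504 = 77.11368384 EUR
77.11368384 EUR × 1.5004 = 115.701371233536 AUD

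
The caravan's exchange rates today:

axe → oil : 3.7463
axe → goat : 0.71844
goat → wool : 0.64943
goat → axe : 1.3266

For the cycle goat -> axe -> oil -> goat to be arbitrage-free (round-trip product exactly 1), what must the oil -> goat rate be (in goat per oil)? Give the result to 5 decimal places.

0.20121

Known legs of the cycle: 1.3266 × 3.7463 = 4.96984158
For no arbitrage the full-cycle product must be 1, so the missing rate is 1 / 4.96984158 ≈ 0.2012137.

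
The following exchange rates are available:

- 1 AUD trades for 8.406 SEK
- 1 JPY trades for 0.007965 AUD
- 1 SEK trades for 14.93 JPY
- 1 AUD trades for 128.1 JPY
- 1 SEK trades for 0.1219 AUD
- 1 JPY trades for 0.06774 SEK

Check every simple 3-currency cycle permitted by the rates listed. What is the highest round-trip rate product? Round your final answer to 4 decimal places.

1.0578

SEK→AUD→JPY→SEK: 0.1219 × 128.1 × 0.06774 = 1.05779
SEK→JPY→AUD→SEK: 14.93 × 0.007965 × 8.406 = 0.99962
Maximum is SEK→AUD→JPY→SEK at 1.0578; arbitrage exists.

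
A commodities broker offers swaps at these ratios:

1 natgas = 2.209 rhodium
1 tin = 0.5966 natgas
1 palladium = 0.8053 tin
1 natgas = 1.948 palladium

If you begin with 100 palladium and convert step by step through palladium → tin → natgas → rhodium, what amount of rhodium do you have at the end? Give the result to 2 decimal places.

106.13

100 palladium × 0.8053 = 80.53 tin
80.53 tin × 0.5966 = 48.044198 natgas
48.044198 natgas × 2.209 = 106.129633382 rhodium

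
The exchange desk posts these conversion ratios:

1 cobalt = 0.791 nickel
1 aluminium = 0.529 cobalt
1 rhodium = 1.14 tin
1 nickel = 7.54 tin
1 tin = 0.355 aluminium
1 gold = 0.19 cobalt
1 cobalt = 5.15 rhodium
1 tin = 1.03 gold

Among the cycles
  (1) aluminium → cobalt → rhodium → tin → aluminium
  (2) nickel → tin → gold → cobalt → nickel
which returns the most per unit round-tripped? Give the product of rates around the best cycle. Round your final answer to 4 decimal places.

(1) 0.529 × 5.15 × 1.14 × 0.355 = 1.10254
(2) 7.54 × 1.03 × 0.19 × 0.791 = 1.16718
Highest is cycle (2) at 1.1672 (>1, arbitrage).

1.1672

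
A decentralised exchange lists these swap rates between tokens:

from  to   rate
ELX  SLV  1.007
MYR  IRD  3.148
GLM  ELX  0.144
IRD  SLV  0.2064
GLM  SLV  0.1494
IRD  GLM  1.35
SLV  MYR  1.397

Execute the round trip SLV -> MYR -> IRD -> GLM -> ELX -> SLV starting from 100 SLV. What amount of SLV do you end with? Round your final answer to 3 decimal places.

86.091

100 SLV × 1.397 = 139.7 MYR
139.7 MYR × 3.148 = 439.7756 IRD
439.7756 IRD × 1.35 = 593.69706 GLM
593.69706 GLM × 0.144 = 85.49237664 ELX
85.49237664 ELX × 1.007 = 86.09082327648 SLV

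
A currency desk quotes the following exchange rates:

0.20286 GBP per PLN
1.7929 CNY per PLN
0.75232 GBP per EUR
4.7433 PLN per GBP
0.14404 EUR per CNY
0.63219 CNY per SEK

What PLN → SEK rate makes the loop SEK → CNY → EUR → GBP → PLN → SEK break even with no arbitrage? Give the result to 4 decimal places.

3.0774

Known legs of the cycle: 0.63219 × 0.14404 × 0.75232 × 4.7433 = 0.3249480502106557056
For no arbitrage the full-cycle product must be 1, so the missing rate is 1 / 0.3249480502106557056 ≈ 3.077415.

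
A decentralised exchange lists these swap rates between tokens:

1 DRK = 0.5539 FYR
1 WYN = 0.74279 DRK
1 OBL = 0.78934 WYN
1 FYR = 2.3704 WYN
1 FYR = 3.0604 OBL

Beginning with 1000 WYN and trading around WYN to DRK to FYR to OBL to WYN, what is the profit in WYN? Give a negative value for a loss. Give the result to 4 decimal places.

1000 WYN × 0.74279 = 742.79 DRK
742.79 DRK × 0.5539 = 411.431381 FYR
411.431381 FYR × 3.0604 = 1259.1445984124 OBL
1259.1445984124 OBL × 0.78934 = 993.893197310843816 WYN
Net change: 993.893197310843816 − 1000 = -6.106802689156184 WYN

-6.1068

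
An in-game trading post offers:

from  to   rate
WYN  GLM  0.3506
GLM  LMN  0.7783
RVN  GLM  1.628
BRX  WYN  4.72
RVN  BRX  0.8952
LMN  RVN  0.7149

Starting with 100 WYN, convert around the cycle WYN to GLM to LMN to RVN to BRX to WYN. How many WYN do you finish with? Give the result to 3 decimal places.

82.426

100 WYN × 0.3506 = 35.06 GLM
35.06 GLM × 0.7783 = 27.287198 LMN
27.287198 LMN × 0.7149 = 19.5076178502 RVN
19.5076178502 RVN × 0.8952 = 17.46321949949904 BRX
17.46321949949904 BRX × 4.72 = 82.4263960376354688 WYN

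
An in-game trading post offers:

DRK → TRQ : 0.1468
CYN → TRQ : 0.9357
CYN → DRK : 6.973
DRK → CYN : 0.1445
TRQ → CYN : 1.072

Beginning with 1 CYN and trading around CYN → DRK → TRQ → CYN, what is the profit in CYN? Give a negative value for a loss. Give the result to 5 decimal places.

1 CYN × 6.973 = 6.973 DRK
6.973 DRK × 0.1468 = 1.0236364 TRQ
1.0236364 TRQ × 1.072 = 1.0973382208 CYN
Net change: 1.0973382208 − 1 = 0.0973382208 CYN

0.09734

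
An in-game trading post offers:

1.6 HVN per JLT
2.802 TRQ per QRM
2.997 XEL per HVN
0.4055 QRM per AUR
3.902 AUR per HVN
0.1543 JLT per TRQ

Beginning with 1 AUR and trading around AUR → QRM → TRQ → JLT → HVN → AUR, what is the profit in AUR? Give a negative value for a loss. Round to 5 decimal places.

1 AUR × 0.4055 = 0.4055 QRM
0.4055 QRM × 2.802 = 1.136211 TRQ
1.136211 TRQ × 0.1543 = 0.1753173573 JLT
0.1753173573 JLT × 1.6 = 0.28050777168 HVN
0.28050777168 HVN × 3.902 = 1.09454132509536 AUR
Net change: 1.09454132509536 − 1 = 0.09454132509536 AUR

0.09454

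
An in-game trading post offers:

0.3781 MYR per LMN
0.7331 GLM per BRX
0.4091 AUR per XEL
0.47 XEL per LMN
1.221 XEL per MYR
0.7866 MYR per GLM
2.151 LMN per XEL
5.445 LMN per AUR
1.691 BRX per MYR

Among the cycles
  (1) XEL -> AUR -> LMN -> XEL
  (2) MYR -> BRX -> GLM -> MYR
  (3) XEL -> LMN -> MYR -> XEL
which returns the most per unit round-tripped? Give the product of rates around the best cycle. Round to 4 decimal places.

(1) 0.4091 × 5.445 × 0.47 = 1.04695
(2) 1.691 × 0.7331 × 0.7866 = 0.97513
(3) 2.151 × 0.3781 × 1.221 = 0.99303
Highest is cycle (1) at 1.0469 (>1, arbitrage).

1.0469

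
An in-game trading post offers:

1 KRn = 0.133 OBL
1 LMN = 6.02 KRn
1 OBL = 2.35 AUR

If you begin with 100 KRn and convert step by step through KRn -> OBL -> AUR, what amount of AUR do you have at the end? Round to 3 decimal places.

100 KRn × 0.133 = 13.3 OBL
13.3 OBL × 2.35 = 31.255 AUR

31.255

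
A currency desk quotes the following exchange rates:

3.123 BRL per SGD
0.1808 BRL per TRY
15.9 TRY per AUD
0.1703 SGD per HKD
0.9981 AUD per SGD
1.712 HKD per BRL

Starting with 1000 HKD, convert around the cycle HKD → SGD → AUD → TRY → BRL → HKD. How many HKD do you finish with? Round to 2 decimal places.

836.54

1000 HKD × 0.1703 = 170.3 SGD
170.3 SGD × 0.9981 = 169.97643 AUD
169.97643 AUD × 15.9 = 2702.625237 TRY
2702.625237 TRY × 0.1808 = 488.6346428496 BRL
488.6346428496 BRL × 1.712 = 836.5425085585152 HKD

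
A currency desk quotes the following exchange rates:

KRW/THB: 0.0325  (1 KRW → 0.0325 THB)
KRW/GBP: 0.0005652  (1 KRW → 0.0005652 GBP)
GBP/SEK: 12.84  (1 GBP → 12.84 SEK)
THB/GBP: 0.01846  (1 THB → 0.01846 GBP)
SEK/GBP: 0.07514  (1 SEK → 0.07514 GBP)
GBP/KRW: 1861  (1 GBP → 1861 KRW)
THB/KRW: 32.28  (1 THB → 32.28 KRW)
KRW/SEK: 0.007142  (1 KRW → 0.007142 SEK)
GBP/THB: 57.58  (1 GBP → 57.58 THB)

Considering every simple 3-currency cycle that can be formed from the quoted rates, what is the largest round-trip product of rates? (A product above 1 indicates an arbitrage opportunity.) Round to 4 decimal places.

1.1165

GBP→KRW→THB→GBP: 1861 × 0.0325 × 0.01846 = 1.11651
GBP→THB→KRW→GBP: 57.58 × 32.28 × 0.0005652 = 1.05053
SEK→GBP→KRW→SEK: 0.07514 × 1861 × 0.007142 = 0.99871
Maximum is GBP→KRW→THB→GBP at 1.1165; arbitrage exists.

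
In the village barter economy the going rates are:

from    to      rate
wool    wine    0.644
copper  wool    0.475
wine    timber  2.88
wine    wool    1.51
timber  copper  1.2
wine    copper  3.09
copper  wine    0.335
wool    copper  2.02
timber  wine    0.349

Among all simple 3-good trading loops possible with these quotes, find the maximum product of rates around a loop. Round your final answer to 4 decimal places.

1.1578

timber→copper→wine→timber: 1.2 × 0.335 × 2.88 = 1.15776
wine→wool→copper→wine: 1.51 × 2.02 × 0.335 = 1.02182
wine→copper→wool→wine: 3.09 × 0.475 × 0.644 = 0.94523
Maximum is timber→copper→wine→timber at 1.1578; arbitrage exists.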